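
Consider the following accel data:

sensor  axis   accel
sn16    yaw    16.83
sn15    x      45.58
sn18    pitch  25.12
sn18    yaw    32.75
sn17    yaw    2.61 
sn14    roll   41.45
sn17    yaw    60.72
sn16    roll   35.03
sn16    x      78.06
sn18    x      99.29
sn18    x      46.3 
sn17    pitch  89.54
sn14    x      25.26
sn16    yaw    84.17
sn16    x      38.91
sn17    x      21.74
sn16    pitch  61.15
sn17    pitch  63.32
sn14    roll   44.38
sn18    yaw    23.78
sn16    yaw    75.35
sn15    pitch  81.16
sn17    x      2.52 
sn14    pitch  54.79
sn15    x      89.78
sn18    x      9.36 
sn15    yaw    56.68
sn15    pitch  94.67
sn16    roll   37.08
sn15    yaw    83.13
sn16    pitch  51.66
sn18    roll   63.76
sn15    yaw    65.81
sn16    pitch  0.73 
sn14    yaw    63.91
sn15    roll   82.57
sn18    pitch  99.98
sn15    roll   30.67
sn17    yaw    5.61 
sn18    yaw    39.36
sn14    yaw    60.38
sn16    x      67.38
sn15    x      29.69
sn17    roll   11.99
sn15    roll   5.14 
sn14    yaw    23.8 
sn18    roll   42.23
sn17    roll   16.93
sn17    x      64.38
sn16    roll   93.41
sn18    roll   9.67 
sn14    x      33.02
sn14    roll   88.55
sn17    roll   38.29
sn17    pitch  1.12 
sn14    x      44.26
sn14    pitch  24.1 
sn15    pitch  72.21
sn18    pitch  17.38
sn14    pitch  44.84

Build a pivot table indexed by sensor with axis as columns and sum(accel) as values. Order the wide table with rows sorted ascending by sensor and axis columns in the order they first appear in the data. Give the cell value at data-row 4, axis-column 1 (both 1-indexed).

With rows sorted ascending by sensor, row 4 is sensor=sn17. axis columns in first-appearance order: yaw, x, pitch, roll; column 1 is yaw.
Long rows with sensor=sn17, axis=yaw: 2.61 + 60.72 + 5.61 = 68.94.

68.94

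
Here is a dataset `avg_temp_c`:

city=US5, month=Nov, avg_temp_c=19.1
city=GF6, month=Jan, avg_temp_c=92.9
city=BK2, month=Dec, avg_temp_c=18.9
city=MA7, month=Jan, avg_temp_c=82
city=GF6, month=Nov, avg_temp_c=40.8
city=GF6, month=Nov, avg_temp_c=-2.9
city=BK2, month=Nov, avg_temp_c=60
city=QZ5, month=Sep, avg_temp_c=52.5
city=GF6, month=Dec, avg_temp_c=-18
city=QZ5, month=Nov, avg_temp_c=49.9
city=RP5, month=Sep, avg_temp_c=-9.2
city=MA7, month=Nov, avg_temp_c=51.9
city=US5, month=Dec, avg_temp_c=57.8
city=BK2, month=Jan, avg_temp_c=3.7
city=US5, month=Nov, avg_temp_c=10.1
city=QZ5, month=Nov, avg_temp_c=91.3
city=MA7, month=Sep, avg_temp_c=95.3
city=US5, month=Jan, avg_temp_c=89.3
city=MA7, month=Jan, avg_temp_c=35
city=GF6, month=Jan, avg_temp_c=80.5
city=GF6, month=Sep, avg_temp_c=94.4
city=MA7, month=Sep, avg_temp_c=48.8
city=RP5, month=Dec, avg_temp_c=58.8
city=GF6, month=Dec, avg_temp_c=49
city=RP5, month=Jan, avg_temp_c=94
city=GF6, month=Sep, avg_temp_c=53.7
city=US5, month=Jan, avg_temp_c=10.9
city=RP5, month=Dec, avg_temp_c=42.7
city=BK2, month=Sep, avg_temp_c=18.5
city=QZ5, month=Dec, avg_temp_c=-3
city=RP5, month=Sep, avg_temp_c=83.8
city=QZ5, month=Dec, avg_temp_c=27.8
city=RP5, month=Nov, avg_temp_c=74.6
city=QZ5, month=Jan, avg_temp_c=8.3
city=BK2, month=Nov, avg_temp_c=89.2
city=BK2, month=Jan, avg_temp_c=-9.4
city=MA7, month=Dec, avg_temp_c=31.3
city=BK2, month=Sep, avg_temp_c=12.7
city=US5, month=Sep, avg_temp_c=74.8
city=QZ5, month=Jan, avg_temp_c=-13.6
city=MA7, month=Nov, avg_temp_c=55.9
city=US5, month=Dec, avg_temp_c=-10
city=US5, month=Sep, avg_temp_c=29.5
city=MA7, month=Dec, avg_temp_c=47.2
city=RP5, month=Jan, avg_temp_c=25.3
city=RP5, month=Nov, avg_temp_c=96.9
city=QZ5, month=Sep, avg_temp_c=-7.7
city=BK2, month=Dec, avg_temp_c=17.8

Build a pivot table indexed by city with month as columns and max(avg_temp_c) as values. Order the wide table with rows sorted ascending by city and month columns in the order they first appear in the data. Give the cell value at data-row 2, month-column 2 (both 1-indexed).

92.9

With rows sorted ascending by city, row 2 is city=GF6. month columns in first-appearance order: Nov, Jan, Dec, Sep; column 2 is Jan.
Long rows with city=GF6, month=Jan: max(92.9, 80.5) = 92.9.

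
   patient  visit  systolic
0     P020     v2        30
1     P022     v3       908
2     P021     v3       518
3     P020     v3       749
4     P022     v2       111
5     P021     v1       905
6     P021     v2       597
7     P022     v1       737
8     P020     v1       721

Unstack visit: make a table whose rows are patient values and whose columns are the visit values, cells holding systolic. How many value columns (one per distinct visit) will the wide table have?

3

3 distinct visit values: v1, v2, v3.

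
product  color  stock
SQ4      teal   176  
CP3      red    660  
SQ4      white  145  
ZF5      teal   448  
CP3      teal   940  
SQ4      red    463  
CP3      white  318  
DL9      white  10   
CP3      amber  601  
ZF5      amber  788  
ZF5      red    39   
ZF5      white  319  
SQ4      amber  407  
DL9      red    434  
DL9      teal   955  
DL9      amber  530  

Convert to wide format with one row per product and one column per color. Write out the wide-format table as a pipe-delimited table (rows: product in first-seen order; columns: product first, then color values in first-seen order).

| product | teal | red | white | amber |
| SQ4 | 176 | 463 | 145 | 407 |
| CP3 | 940 | 660 | 318 | 601 |
| ZF5 | 448 | 39 | 319 | 788 |
| DL9 | 955 | 434 | 10 | 530 |

Columns: product plus the 4 distinct color values (teal, red, white, amber).
For example, row SQ4 column teal takes stock=176 from the long row (SQ4, teal).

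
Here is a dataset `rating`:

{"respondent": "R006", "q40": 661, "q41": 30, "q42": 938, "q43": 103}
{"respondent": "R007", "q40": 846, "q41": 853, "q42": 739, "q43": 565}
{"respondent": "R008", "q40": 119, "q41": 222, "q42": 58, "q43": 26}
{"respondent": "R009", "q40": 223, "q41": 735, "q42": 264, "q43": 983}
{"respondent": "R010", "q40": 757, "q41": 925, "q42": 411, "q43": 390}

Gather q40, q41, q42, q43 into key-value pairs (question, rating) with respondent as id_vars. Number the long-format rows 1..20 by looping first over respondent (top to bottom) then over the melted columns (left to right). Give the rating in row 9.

20 rows total (5 × 4). Row 9: index ⌊(9-1)/4⌋ = 2 into respondent → R008; (9-1) mod 4 = 0 into the melted columns → q40.
So row 9 is (R008, q40, 119); rating = 119.

119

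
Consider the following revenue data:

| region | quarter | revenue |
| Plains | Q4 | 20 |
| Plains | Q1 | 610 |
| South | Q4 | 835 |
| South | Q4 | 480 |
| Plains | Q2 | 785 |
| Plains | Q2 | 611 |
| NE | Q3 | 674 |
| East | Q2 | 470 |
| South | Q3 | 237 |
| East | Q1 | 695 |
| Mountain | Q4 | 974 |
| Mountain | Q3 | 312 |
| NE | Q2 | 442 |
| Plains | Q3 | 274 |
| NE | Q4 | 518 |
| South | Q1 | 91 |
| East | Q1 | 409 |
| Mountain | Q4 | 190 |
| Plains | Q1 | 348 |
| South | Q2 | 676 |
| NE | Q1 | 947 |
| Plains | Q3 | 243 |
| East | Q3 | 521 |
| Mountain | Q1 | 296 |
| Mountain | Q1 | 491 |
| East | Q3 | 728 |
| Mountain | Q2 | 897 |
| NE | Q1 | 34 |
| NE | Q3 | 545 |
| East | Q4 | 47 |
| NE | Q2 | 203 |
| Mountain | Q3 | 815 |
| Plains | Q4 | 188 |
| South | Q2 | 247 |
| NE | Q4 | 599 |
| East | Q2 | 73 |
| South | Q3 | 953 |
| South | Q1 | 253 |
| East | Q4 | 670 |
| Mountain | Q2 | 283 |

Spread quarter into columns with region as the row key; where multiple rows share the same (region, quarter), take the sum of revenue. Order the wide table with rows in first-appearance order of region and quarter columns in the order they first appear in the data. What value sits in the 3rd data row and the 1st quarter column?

With rows in first-appearance order of region, row 3 is region=NE. quarter columns in first-appearance order: Q4, Q1, Q2, Q3; column 1 is Q4.
Long rows with region=NE, quarter=Q4: 518 + 599 = 1117.

1117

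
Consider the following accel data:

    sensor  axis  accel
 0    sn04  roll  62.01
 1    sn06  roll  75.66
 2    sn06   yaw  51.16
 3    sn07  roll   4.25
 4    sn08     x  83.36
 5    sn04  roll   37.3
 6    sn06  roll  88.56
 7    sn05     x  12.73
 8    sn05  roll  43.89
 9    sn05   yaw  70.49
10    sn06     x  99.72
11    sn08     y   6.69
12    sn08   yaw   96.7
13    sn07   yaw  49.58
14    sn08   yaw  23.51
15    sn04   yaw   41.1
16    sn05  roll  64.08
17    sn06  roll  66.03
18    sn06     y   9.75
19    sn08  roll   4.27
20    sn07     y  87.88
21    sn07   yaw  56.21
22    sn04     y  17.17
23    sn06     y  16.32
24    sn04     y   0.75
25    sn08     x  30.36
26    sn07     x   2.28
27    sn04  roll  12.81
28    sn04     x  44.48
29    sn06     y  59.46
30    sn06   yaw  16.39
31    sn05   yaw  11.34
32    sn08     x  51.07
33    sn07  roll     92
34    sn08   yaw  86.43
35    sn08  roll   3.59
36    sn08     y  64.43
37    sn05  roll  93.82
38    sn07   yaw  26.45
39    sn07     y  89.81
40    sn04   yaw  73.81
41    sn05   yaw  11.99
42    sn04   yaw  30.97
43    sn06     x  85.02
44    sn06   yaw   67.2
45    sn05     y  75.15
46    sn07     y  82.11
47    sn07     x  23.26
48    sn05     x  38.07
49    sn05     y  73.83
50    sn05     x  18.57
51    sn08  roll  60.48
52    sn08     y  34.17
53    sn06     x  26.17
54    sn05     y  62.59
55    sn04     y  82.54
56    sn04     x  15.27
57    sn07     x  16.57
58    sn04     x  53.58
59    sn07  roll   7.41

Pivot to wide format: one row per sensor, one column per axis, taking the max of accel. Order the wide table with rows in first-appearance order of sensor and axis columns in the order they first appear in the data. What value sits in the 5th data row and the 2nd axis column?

With rows in first-appearance order of sensor, row 5 is sensor=sn05. axis columns in first-appearance order: roll, yaw, x, y; column 2 is yaw.
Long rows with sensor=sn05, axis=yaw: max(70.49, 11.34, 11.99) = 70.49.

70.49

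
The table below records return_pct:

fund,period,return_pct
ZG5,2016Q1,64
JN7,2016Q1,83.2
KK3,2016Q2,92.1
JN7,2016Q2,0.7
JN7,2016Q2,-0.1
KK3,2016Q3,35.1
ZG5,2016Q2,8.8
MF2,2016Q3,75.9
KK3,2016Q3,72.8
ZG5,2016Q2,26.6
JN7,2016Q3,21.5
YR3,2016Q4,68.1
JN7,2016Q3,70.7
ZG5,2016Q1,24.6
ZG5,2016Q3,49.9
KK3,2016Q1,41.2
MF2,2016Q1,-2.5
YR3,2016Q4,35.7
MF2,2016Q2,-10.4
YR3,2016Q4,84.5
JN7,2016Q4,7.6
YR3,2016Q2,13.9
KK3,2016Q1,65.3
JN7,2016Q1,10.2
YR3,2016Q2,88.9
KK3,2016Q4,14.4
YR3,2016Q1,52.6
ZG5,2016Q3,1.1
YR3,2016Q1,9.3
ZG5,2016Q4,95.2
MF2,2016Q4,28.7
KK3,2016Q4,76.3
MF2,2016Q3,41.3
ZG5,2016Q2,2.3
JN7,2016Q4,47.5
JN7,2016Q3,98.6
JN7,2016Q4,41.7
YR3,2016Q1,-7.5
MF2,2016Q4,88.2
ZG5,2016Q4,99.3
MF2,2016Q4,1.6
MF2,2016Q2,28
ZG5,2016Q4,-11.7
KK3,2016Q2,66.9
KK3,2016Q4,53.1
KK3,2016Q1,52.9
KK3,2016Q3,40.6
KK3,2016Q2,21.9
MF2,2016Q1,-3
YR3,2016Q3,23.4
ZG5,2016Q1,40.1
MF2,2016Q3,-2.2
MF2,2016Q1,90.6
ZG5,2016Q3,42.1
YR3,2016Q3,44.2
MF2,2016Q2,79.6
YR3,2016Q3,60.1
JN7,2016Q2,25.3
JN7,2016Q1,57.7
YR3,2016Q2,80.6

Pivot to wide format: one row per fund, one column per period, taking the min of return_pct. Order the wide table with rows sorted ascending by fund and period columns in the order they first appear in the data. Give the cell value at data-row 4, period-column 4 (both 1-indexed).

35.7

With rows sorted ascending by fund, row 4 is fund=YR3. period columns in first-appearance order: 2016Q1, 2016Q2, 2016Q3, 2016Q4; column 4 is 2016Q4.
Long rows with fund=YR3, period=2016Q4: min(68.1, 35.7, 84.5) = 35.7.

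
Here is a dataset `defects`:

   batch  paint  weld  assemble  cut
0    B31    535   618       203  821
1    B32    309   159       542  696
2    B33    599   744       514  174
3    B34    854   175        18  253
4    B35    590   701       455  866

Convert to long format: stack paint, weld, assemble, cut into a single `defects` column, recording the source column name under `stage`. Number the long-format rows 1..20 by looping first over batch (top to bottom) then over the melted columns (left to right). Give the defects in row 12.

174

20 rows total (5 × 4). Row 12: index ⌊(12-1)/4⌋ = 2 into batch → B33; (12-1) mod 4 = 3 into the melted columns → cut.
So row 12 is (B33, cut, 174); defects = 174.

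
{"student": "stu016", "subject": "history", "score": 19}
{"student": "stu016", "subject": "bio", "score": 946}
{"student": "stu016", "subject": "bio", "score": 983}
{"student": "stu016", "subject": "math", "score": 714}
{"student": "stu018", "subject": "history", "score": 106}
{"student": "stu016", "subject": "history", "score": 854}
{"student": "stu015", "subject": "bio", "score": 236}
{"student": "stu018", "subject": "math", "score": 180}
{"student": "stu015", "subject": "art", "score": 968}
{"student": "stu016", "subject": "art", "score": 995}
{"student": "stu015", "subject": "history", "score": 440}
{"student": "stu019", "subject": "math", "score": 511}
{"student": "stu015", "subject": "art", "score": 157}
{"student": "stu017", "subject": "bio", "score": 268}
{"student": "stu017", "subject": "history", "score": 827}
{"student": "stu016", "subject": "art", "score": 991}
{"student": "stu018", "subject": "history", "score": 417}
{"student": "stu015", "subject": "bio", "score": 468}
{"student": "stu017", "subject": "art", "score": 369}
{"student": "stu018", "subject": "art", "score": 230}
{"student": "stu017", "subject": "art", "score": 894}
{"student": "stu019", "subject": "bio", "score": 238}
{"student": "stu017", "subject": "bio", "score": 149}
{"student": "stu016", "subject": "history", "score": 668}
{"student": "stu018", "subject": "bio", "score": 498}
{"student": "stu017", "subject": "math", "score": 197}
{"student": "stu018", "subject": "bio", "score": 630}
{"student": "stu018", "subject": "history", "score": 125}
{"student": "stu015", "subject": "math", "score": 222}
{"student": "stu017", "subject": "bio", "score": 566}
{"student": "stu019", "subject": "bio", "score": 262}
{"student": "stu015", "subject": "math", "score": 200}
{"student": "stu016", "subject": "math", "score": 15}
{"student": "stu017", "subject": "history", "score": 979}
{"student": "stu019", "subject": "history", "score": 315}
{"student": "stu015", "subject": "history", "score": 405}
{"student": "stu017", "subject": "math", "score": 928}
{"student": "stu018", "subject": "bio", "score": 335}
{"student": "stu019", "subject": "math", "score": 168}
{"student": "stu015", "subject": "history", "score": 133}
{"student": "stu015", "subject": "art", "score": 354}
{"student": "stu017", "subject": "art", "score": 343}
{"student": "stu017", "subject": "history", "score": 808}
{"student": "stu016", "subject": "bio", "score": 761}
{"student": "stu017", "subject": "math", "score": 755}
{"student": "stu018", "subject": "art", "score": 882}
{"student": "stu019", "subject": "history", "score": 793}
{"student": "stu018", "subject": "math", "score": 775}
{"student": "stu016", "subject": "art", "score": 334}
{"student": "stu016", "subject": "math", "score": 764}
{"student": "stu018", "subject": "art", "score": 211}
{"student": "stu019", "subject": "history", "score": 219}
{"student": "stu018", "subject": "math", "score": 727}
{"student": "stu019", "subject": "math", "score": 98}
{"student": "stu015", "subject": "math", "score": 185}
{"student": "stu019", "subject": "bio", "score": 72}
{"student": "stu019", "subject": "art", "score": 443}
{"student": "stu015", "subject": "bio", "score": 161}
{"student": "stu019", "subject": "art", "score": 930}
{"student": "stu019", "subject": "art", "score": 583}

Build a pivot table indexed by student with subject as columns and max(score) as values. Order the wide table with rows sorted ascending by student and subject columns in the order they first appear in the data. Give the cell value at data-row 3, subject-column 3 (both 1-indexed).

With rows sorted ascending by student, row 3 is student=stu017. subject columns in first-appearance order: history, bio, math, art; column 3 is math.
Long rows with student=stu017, subject=math: max(197, 928, 755) = 928.

928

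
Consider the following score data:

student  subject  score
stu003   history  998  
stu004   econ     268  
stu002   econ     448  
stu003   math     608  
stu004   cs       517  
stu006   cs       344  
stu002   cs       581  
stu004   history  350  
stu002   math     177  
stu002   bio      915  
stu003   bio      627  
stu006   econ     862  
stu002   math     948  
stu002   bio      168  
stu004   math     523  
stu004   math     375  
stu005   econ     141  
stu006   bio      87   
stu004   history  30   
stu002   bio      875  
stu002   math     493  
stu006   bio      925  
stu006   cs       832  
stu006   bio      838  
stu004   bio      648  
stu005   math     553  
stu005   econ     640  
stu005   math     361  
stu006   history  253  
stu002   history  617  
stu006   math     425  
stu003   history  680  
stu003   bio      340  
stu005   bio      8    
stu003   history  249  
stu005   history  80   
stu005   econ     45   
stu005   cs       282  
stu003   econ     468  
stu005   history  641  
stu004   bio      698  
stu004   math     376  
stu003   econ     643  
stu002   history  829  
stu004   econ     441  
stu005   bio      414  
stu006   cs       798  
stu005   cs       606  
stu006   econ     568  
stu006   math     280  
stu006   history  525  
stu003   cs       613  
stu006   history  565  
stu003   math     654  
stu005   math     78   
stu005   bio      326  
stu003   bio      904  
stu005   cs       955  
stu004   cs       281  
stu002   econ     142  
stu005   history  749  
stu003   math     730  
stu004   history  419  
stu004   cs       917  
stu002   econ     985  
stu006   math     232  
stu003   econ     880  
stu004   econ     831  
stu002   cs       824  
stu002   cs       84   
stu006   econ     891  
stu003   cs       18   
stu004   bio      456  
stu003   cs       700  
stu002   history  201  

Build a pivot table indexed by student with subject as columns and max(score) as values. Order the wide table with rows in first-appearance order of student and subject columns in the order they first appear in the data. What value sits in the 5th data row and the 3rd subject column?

553

With rows in first-appearance order of student, row 5 is student=stu005. subject columns in first-appearance order: history, econ, math, cs, bio; column 3 is math.
Long rows with student=stu005, subject=math: max(553, 361, 78) = 553.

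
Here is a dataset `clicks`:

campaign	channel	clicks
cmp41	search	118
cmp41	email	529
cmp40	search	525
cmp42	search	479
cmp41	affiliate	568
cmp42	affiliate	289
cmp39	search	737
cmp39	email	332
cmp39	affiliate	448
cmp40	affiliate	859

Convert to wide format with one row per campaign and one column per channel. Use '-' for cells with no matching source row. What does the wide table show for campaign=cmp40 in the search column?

525

The long row with campaign=cmp40, channel=search has clicks=525.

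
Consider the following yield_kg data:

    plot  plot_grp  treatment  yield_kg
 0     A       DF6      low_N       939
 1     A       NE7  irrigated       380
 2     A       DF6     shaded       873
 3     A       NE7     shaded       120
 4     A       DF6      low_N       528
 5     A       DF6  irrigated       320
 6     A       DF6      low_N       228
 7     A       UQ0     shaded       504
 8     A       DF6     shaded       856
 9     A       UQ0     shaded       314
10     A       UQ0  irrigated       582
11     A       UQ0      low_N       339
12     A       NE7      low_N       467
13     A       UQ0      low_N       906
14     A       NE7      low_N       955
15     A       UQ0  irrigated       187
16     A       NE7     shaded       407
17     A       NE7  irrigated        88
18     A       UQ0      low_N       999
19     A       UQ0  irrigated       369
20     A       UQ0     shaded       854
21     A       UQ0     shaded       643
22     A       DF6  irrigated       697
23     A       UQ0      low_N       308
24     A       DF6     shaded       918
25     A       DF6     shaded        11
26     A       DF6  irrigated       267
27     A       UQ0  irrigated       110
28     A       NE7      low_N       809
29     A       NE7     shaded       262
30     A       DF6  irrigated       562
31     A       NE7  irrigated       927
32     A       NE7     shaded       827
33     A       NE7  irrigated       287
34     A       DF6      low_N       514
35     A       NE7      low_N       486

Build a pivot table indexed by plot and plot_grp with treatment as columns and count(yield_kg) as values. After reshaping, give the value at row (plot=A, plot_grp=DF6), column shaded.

Rows with plot=A, plot_grp=DF6 and treatment=shaded: yield_kg values are 873, 856, 918, 11.
4 rows match — count = 4.

4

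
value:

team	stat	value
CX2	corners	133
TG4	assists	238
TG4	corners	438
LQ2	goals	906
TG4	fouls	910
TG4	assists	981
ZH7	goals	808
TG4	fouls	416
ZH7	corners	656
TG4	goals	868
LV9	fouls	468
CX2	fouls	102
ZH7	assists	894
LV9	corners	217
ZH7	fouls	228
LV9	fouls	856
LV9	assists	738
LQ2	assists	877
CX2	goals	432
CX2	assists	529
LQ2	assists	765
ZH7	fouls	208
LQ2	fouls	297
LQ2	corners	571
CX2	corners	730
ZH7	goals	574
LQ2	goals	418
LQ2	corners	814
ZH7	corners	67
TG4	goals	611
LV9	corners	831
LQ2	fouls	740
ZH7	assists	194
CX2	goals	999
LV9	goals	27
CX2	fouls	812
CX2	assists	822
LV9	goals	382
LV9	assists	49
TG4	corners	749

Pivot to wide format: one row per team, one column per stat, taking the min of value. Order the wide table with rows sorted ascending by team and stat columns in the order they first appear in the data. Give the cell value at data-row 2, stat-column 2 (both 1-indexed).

765

With rows sorted ascending by team, row 2 is team=LQ2. stat columns in first-appearance order: corners, assists, goals, fouls; column 2 is assists.
Long rows with team=LQ2, stat=assists: min(877, 765) = 765.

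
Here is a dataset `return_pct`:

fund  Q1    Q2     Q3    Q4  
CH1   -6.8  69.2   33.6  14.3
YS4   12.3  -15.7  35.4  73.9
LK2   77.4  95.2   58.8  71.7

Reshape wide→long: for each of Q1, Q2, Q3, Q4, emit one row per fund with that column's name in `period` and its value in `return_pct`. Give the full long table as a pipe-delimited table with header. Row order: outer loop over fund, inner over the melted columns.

Each (fund, column) pair becomes one row: 3 × 4 = 12 rows.
For example, (CH1, Q1) → return_pct=-6.8.

| fund | period | return_pct |
| CH1 | Q1 | -6.8 |
| CH1 | Q2 | 69.2 |
| CH1 | Q3 | 33.6 |
| CH1 | Q4 | 14.3 |
| YS4 | Q1 | 12.3 |
| YS4 | Q2 | -15.7 |
| YS4 | Q3 | 35.4 |
| YS4 | Q4 | 73.9 |
| LK2 | Q1 | 77.4 |
| LK2 | Q2 | 95.2 |
| LK2 | Q3 | 58.8 |
| LK2 | Q4 | 71.7 |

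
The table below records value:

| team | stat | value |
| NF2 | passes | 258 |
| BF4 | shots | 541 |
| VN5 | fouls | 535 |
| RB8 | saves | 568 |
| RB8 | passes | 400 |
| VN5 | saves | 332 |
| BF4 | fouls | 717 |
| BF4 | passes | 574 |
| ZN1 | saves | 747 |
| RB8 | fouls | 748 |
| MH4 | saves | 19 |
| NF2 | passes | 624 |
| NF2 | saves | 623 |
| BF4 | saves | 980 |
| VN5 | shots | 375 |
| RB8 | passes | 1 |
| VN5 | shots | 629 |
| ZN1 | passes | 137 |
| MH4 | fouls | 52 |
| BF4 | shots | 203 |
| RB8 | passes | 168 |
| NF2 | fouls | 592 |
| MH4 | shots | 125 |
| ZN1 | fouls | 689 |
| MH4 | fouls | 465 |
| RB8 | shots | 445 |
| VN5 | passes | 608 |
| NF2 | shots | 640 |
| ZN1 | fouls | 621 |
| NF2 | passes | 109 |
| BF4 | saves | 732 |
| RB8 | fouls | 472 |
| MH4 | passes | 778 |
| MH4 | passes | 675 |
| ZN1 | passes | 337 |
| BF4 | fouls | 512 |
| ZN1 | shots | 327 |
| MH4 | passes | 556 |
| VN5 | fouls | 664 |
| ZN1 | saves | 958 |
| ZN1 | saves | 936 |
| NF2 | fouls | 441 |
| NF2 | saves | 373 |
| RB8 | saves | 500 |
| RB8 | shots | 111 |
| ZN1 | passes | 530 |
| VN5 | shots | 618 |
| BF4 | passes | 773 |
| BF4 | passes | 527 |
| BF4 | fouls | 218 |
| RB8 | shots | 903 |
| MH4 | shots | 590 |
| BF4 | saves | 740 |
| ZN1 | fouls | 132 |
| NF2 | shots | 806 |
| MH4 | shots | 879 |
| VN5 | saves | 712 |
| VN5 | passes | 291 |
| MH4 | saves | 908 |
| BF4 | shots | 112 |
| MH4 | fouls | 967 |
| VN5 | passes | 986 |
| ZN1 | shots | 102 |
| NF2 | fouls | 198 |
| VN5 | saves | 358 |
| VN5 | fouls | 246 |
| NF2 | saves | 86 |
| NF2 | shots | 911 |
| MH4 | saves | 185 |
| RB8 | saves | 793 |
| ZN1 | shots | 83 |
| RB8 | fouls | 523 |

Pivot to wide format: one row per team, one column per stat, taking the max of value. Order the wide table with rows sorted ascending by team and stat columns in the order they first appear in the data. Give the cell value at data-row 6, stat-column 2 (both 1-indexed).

With rows sorted ascending by team, row 6 is team=ZN1. stat columns in first-appearance order: passes, shots, fouls, saves; column 2 is shots.
Long rows with team=ZN1, stat=shots: max(327, 102, 83) = 327.

327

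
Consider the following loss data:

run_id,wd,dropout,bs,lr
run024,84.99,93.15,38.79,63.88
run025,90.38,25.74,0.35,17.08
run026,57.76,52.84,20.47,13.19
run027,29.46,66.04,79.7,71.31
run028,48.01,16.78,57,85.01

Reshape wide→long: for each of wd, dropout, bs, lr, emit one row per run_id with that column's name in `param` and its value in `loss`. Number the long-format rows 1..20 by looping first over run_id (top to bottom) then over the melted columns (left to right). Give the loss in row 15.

79.7

20 rows total (5 × 4). Row 15: index ⌊(15-1)/4⌋ = 3 into run_id → run027; (15-1) mod 4 = 2 into the melted columns → bs.
So row 15 is (run027, bs, 79.7); loss = 79.7.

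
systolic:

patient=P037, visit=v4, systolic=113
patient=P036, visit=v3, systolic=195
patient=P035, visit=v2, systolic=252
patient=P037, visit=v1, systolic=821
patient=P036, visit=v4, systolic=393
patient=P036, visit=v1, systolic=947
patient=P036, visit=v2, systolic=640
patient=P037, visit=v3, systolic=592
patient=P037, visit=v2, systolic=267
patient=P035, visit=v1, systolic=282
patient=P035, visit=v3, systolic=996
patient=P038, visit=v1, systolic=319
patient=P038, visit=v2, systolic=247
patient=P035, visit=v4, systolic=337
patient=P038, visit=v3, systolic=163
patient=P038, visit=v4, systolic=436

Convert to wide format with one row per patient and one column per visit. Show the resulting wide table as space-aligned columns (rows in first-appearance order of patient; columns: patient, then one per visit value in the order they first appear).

Columns: patient plus the 4 distinct visit values (v4, v3, v2, v1).
For example, row P037 column v4 takes systolic=113 from the long row (P037, v4).

patient  v4   v3   v2   v1 
P037     113  592  267  821
P036     393  195  640  947
P035     337  996  252  282
P038     436  163  247  319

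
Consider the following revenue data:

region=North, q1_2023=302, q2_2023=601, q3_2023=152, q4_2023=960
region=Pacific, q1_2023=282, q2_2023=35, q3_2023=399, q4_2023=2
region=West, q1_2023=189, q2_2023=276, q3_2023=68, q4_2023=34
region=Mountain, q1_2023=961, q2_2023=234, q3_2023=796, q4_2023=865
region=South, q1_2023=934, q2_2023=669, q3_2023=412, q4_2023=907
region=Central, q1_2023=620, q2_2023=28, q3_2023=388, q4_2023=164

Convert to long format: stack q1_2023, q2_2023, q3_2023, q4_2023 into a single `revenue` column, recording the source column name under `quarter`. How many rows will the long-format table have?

6 region values × 4 melted columns = 24 rows.

24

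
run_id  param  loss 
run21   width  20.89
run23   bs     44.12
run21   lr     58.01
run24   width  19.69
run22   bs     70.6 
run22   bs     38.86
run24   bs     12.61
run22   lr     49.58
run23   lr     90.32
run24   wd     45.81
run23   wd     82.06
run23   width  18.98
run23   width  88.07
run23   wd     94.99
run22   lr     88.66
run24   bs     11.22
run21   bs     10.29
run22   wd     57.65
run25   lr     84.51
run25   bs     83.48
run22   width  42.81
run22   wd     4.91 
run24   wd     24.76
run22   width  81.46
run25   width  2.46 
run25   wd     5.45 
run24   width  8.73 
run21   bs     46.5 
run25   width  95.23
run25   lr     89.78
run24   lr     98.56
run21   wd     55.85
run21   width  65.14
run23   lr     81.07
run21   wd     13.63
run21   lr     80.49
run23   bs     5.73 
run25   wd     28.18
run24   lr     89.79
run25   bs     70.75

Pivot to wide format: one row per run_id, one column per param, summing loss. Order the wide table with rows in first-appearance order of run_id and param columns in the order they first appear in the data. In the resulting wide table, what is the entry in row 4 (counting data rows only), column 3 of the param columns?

With rows in first-appearance order of run_id, row 4 is run_id=run22. param columns in first-appearance order: width, bs, lr, wd; column 3 is lr.
Long rows with run_id=run22, param=lr: 49.58 + 88.66 = 138.24.

138.24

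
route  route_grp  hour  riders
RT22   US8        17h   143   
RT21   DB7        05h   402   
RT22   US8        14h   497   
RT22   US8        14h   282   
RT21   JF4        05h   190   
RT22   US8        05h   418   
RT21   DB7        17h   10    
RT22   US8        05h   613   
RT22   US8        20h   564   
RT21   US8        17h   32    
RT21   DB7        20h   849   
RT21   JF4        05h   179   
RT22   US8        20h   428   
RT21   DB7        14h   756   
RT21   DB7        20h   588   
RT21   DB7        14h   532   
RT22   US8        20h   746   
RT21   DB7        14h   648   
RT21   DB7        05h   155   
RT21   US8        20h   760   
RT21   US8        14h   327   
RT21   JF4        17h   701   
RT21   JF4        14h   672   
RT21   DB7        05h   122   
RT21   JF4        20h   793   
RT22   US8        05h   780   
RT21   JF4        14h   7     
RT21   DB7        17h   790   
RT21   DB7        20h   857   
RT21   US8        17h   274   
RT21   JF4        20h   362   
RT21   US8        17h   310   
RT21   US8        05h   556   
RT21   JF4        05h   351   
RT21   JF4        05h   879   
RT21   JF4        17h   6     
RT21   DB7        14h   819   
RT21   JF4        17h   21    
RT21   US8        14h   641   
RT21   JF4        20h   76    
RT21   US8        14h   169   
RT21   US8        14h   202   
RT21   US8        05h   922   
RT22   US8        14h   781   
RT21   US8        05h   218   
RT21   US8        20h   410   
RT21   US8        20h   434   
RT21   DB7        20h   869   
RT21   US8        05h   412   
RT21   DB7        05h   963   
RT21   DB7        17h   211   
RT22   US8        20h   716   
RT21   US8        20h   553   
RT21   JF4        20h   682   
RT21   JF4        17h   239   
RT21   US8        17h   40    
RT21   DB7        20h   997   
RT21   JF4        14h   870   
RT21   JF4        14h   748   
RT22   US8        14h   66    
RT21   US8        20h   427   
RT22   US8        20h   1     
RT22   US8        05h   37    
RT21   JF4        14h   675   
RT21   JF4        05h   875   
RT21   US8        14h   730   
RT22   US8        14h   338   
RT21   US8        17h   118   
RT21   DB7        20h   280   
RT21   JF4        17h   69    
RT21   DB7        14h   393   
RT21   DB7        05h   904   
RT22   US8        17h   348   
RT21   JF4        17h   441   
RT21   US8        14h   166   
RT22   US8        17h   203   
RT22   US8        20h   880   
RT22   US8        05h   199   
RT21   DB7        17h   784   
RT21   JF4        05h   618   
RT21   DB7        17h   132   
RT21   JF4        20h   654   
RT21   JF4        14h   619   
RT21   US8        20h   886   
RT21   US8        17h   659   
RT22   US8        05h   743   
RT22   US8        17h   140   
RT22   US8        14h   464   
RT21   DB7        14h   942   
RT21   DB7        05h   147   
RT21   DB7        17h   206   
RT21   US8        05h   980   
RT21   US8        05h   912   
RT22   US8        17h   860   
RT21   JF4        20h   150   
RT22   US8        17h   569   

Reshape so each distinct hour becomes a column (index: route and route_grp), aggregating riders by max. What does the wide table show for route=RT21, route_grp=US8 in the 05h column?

980

Rows with route=RT21, route_grp=US8 and hour=05h: riders values are 556, 922, 218, 412, 980, 912.
max(556, 922, 218, 412, 980, 912) = 980.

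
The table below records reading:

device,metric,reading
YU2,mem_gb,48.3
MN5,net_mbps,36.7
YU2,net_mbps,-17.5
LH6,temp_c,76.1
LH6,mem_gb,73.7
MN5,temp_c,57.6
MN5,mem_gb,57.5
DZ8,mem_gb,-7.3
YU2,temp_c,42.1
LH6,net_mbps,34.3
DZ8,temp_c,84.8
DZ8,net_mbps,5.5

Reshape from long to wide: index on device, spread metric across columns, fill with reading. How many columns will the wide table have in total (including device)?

1 column for device plus 3 distinct metric values → 4 columns.

4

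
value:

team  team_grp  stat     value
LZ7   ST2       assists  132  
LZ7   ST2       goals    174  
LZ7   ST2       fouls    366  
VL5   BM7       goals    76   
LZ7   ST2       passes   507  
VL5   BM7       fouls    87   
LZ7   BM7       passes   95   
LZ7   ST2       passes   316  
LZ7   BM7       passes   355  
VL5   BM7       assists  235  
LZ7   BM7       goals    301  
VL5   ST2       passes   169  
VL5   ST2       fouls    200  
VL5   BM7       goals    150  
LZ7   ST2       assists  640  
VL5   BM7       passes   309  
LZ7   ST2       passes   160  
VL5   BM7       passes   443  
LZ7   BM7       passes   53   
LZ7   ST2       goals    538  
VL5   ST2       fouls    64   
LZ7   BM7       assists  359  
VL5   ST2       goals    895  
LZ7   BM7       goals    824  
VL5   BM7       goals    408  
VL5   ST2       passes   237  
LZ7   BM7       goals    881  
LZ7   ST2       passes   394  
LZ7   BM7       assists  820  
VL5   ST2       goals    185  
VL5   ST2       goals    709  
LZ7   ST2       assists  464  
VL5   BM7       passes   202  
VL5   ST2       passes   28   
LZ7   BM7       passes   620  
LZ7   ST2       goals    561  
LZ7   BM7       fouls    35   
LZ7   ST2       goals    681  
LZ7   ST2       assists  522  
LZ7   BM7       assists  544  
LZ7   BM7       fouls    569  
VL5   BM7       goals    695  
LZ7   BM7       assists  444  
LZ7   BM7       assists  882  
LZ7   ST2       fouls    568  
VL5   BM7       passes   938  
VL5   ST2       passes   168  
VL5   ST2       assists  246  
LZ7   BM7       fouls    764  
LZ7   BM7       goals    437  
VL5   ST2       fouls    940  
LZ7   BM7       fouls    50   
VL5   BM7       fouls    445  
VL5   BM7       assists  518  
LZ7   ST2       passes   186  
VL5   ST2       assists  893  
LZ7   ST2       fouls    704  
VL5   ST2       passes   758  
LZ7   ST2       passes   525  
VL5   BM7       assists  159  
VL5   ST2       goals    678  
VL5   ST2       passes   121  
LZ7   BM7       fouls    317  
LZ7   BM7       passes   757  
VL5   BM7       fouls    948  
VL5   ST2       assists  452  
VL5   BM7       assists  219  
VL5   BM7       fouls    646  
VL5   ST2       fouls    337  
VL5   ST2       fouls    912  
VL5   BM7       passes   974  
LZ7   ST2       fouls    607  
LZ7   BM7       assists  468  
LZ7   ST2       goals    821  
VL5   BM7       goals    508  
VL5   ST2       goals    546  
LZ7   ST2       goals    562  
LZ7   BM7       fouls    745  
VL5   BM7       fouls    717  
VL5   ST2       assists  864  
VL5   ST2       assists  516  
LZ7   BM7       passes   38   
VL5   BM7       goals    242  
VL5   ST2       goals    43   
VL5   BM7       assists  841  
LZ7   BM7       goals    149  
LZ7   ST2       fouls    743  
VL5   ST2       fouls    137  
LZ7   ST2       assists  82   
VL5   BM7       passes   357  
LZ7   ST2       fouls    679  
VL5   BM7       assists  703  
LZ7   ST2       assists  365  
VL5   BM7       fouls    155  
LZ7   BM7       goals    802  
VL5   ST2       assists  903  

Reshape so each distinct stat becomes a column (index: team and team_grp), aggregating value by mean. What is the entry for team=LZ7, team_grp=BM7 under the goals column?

565.67

Rows with team=LZ7, team_grp=BM7 and stat=goals: value values are 301, 824, 881, 437, 149, 802.
(301 + 824 + 881 + 437 + 149 + 802) / 6 = 565.67.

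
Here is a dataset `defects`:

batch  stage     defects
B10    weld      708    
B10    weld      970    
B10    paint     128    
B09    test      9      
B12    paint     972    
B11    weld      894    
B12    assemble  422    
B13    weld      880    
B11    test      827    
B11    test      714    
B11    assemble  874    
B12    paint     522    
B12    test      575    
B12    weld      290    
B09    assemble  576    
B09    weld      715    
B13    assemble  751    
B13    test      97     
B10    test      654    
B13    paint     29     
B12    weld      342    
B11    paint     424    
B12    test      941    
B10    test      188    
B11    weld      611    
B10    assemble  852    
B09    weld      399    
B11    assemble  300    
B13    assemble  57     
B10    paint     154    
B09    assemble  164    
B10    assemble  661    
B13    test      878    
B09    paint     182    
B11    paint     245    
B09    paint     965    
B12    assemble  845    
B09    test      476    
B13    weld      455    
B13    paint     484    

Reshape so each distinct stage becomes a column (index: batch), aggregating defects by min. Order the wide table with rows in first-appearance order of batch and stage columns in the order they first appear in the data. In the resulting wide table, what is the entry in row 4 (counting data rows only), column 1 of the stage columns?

With rows in first-appearance order of batch, row 4 is batch=B11. stage columns in first-appearance order: weld, paint, test, assemble; column 1 is weld.
Long rows with batch=B11, stage=weld: min(894, 611) = 611.

611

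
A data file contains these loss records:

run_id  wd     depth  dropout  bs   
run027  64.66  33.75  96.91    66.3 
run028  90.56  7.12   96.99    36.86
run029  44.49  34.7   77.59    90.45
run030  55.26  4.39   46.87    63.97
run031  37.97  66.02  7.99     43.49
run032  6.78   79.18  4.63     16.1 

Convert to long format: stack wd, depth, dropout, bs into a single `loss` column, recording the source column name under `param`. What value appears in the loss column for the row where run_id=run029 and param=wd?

44.49

Unpivoting turns each (run_id, wide-column) pair into one long row.
The wide cell at row run029, column wd holds 44.49, so the long row (run029, wd) has loss=44.49.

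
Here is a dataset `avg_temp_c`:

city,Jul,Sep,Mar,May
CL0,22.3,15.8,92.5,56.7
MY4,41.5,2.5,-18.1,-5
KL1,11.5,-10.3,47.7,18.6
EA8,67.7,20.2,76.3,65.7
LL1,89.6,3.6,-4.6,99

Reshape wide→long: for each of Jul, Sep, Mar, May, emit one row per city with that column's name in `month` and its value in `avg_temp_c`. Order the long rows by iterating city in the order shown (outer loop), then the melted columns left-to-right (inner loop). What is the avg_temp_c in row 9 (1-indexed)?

11.5

20 rows total (5 × 4). Row 9: index ⌊(9-1)/4⌋ = 2 into city → KL1; (9-1) mod 4 = 0 into the melted columns → Jul.
So row 9 is (KL1, Jul, 11.5); avg_temp_c = 11.5.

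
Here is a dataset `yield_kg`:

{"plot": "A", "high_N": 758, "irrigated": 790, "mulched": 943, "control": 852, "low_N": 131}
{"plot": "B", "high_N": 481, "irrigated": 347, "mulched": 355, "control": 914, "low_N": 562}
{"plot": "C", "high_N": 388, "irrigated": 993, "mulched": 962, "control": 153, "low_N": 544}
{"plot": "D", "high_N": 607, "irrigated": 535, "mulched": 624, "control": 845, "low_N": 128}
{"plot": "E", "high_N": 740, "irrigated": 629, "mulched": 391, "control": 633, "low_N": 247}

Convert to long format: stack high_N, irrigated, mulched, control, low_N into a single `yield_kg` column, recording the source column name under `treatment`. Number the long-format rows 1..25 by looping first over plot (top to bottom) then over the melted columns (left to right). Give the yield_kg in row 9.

914

25 rows total (5 × 5). Row 9: index ⌊(9-1)/5⌋ = 1 into plot → B; (9-1) mod 5 = 3 into the melted columns → control.
So row 9 is (B, control, 914); yield_kg = 914.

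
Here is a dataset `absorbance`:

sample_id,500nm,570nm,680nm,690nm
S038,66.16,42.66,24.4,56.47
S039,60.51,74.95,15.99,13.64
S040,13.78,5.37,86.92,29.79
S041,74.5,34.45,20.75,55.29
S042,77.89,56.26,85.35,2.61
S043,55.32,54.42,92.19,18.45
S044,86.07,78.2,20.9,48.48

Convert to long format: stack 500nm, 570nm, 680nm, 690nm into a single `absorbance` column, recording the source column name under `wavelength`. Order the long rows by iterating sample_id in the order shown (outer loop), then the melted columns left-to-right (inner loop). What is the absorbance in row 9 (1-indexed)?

28 rows total (7 × 4). Row 9: index ⌊(9-1)/4⌋ = 2 into sample_id → S040; (9-1) mod 4 = 0 into the melted columns → 500nm.
So row 9 is (S040, 500nm, 13.78); absorbance = 13.78.

13.78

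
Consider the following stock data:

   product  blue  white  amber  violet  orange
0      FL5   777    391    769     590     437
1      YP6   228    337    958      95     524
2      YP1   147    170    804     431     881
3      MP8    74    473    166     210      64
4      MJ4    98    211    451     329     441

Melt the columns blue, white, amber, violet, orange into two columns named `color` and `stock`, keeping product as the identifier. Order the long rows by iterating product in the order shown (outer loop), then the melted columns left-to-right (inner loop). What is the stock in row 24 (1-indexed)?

329

25 rows total (5 × 5). Row 24: index ⌊(24-1)/5⌋ = 4 into product → MJ4; (24-1) mod 5 = 3 into the melted columns → violet.
So row 24 is (MJ4, violet, 329); stock = 329.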